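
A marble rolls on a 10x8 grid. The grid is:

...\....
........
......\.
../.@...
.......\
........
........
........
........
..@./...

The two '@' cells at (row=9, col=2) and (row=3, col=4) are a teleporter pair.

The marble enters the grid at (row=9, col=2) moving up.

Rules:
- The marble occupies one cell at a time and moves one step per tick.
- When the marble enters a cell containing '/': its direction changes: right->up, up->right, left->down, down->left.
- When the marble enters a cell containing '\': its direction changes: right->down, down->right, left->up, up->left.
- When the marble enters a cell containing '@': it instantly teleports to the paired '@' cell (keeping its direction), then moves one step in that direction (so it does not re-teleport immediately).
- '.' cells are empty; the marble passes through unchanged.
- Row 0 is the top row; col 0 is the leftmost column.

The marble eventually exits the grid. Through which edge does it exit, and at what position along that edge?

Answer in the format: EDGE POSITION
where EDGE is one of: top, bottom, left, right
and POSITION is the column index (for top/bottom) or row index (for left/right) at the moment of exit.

Answer: top 4

Derivation:
Step 1: enter (9,2), '@' teleport (9,2)->(3,4), also enter (3,4), move up to (2,4)
Step 2: enter (2,4), '.' pass, move up to (1,4)
Step 3: enter (1,4), '.' pass, move up to (0,4)
Step 4: enter (0,4), '.' pass, move up to (-1,4)
Step 5: at (-1,4) — EXIT via top edge, pos 4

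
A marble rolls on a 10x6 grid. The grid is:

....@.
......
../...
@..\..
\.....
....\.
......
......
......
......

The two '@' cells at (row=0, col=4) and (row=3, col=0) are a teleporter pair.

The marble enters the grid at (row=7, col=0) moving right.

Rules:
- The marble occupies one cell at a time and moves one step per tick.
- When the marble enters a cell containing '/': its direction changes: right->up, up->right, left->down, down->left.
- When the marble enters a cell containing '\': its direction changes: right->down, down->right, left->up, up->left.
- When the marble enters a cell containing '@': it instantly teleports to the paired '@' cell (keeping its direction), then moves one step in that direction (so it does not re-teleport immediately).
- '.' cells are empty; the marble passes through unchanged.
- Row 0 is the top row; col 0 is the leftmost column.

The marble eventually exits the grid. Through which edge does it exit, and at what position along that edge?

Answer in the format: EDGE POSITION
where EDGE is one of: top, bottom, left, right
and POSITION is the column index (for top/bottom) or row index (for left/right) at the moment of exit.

Answer: right 7

Derivation:
Step 1: enter (7,0), '.' pass, move right to (7,1)
Step 2: enter (7,1), '.' pass, move right to (7,2)
Step 3: enter (7,2), '.' pass, move right to (7,3)
Step 4: enter (7,3), '.' pass, move right to (7,4)
Step 5: enter (7,4), '.' pass, move right to (7,5)
Step 6: enter (7,5), '.' pass, move right to (7,6)
Step 7: at (7,6) — EXIT via right edge, pos 7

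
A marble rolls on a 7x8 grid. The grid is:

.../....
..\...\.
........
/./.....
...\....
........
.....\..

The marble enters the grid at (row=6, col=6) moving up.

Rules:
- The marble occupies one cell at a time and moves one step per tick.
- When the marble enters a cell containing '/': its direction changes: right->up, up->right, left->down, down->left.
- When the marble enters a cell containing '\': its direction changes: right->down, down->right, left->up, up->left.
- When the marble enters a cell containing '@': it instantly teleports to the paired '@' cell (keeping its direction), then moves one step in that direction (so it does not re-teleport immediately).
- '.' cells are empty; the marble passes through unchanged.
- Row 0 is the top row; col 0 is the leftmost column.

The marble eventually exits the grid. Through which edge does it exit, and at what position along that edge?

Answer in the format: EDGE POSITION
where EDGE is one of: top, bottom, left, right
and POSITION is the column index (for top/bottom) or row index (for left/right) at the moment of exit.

Step 1: enter (6,6), '.' pass, move up to (5,6)
Step 2: enter (5,6), '.' pass, move up to (4,6)
Step 3: enter (4,6), '.' pass, move up to (3,6)
Step 4: enter (3,6), '.' pass, move up to (2,6)
Step 5: enter (2,6), '.' pass, move up to (1,6)
Step 6: enter (1,6), '\' deflects up->left, move left to (1,5)
Step 7: enter (1,5), '.' pass, move left to (1,4)
Step 8: enter (1,4), '.' pass, move left to (1,3)
Step 9: enter (1,3), '.' pass, move left to (1,2)
Step 10: enter (1,2), '\' deflects left->up, move up to (0,2)
Step 11: enter (0,2), '.' pass, move up to (-1,2)
Step 12: at (-1,2) — EXIT via top edge, pos 2

Answer: top 2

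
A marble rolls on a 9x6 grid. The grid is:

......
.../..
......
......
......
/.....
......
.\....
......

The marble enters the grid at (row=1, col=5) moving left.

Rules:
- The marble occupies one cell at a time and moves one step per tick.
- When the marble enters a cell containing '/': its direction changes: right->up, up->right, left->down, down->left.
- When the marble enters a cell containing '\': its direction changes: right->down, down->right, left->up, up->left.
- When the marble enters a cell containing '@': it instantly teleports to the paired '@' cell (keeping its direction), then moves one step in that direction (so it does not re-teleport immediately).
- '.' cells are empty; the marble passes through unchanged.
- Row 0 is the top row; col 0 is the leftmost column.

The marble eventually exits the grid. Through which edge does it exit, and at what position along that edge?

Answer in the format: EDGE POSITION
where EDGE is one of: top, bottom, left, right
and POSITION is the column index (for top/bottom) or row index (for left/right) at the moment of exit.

Step 1: enter (1,5), '.' pass, move left to (1,4)
Step 2: enter (1,4), '.' pass, move left to (1,3)
Step 3: enter (1,3), '/' deflects left->down, move down to (2,3)
Step 4: enter (2,3), '.' pass, move down to (3,3)
Step 5: enter (3,3), '.' pass, move down to (4,3)
Step 6: enter (4,3), '.' pass, move down to (5,3)
Step 7: enter (5,3), '.' pass, move down to (6,3)
Step 8: enter (6,3), '.' pass, move down to (7,3)
Step 9: enter (7,3), '.' pass, move down to (8,3)
Step 10: enter (8,3), '.' pass, move down to (9,3)
Step 11: at (9,3) — EXIT via bottom edge, pos 3

Answer: bottom 3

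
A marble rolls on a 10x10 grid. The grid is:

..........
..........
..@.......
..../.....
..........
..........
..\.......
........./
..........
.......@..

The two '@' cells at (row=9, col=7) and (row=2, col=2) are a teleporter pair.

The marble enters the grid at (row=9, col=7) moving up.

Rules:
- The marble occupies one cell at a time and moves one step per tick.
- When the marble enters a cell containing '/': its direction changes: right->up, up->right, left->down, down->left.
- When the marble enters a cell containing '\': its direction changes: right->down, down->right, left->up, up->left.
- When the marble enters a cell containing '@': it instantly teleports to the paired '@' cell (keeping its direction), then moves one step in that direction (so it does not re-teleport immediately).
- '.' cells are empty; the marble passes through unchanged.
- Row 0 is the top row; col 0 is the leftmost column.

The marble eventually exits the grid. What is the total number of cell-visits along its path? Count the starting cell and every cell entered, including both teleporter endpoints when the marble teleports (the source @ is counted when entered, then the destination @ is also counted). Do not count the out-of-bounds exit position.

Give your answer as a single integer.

Answer: 4

Derivation:
Step 1: enter (9,7), '@' teleport (9,7)->(2,2), also enter (2,2), move up to (1,2)
Step 2: enter (1,2), '.' pass, move up to (0,2)
Step 3: enter (0,2), '.' pass, move up to (-1,2)
Step 4: at (-1,2) — EXIT via top edge, pos 2
Path length (cell visits): 4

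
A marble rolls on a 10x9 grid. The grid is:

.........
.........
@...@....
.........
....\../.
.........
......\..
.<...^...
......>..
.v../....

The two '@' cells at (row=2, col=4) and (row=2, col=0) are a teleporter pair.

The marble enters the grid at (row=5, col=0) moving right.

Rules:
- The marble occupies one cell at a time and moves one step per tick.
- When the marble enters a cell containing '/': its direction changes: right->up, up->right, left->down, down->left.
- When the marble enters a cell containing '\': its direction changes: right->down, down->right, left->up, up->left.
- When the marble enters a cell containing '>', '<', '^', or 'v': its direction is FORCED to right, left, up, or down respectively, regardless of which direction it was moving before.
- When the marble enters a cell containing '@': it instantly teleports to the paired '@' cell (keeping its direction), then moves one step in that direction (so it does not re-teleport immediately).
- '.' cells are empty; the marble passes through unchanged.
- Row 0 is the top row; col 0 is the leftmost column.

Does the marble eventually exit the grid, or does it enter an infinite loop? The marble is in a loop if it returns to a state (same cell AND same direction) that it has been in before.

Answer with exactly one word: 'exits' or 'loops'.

Step 1: enter (5,0), '.' pass, move right to (5,1)
Step 2: enter (5,1), '.' pass, move right to (5,2)
Step 3: enter (5,2), '.' pass, move right to (5,3)
Step 4: enter (5,3), '.' pass, move right to (5,4)
Step 5: enter (5,4), '.' pass, move right to (5,5)
Step 6: enter (5,5), '.' pass, move right to (5,6)
Step 7: enter (5,6), '.' pass, move right to (5,7)
Step 8: enter (5,7), '.' pass, move right to (5,8)
Step 9: enter (5,8), '.' pass, move right to (5,9)
Step 10: at (5,9) — EXIT via right edge, pos 5

Answer: exits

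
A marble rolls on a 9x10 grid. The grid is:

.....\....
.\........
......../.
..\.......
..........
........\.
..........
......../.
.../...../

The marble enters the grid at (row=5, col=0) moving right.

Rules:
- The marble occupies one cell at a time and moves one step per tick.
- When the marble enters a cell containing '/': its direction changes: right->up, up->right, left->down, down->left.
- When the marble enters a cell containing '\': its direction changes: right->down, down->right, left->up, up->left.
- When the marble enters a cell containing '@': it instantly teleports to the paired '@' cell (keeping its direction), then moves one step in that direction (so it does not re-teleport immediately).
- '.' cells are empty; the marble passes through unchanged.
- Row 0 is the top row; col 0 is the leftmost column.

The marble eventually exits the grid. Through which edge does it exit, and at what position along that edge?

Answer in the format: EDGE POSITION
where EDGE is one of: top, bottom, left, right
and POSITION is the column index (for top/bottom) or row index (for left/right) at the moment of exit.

Answer: left 7

Derivation:
Step 1: enter (5,0), '.' pass, move right to (5,1)
Step 2: enter (5,1), '.' pass, move right to (5,2)
Step 3: enter (5,2), '.' pass, move right to (5,3)
Step 4: enter (5,3), '.' pass, move right to (5,4)
Step 5: enter (5,4), '.' pass, move right to (5,5)
Step 6: enter (5,5), '.' pass, move right to (5,6)
Step 7: enter (5,6), '.' pass, move right to (5,7)
Step 8: enter (5,7), '.' pass, move right to (5,8)
Step 9: enter (5,8), '\' deflects right->down, move down to (6,8)
Step 10: enter (6,8), '.' pass, move down to (7,8)
Step 11: enter (7,8), '/' deflects down->left, move left to (7,7)
Step 12: enter (7,7), '.' pass, move left to (7,6)
Step 13: enter (7,6), '.' pass, move left to (7,5)
Step 14: enter (7,5), '.' pass, move left to (7,4)
Step 15: enter (7,4), '.' pass, move left to (7,3)
Step 16: enter (7,3), '.' pass, move left to (7,2)
Step 17: enter (7,2), '.' pass, move left to (7,1)
Step 18: enter (7,1), '.' pass, move left to (7,0)
Step 19: enter (7,0), '.' pass, move left to (7,-1)
Step 20: at (7,-1) — EXIT via left edge, pos 7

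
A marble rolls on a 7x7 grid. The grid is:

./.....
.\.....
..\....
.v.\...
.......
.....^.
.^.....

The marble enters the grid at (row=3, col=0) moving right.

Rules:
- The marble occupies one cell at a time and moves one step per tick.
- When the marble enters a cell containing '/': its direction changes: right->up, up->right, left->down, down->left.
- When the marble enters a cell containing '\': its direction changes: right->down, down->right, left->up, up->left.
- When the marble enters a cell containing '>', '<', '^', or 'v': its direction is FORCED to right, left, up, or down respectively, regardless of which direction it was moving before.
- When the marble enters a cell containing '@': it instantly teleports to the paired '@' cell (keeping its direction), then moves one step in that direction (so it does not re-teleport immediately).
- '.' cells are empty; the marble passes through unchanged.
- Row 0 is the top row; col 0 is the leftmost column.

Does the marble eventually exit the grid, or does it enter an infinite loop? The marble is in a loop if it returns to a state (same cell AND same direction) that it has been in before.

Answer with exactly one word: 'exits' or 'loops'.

Step 1: enter (3,0), '.' pass, move right to (3,1)
Step 2: enter (3,1), 'v' forces right->down, move down to (4,1)
Step 3: enter (4,1), '.' pass, move down to (5,1)
Step 4: enter (5,1), '.' pass, move down to (6,1)
Step 5: enter (6,1), '^' forces down->up, move up to (5,1)
Step 6: enter (5,1), '.' pass, move up to (4,1)
Step 7: enter (4,1), '.' pass, move up to (3,1)
Step 8: enter (3,1), 'v' forces up->down, move down to (4,1)
Step 9: at (4,1) dir=down — LOOP DETECTED (seen before)

Answer: loops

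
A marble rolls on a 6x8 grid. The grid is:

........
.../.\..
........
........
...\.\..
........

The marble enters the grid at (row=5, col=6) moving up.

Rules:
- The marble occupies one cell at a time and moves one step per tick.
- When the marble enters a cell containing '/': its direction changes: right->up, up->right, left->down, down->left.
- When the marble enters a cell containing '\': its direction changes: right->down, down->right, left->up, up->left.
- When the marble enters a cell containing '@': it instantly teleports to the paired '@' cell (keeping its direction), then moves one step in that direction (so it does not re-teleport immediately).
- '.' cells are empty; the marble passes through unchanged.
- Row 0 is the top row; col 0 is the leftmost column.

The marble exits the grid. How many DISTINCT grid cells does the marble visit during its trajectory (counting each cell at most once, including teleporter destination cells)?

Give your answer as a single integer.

Step 1: enter (5,6), '.' pass, move up to (4,6)
Step 2: enter (4,6), '.' pass, move up to (3,6)
Step 3: enter (3,6), '.' pass, move up to (2,6)
Step 4: enter (2,6), '.' pass, move up to (1,6)
Step 5: enter (1,6), '.' pass, move up to (0,6)
Step 6: enter (0,6), '.' pass, move up to (-1,6)
Step 7: at (-1,6) — EXIT via top edge, pos 6
Distinct cells visited: 6 (path length 6)

Answer: 6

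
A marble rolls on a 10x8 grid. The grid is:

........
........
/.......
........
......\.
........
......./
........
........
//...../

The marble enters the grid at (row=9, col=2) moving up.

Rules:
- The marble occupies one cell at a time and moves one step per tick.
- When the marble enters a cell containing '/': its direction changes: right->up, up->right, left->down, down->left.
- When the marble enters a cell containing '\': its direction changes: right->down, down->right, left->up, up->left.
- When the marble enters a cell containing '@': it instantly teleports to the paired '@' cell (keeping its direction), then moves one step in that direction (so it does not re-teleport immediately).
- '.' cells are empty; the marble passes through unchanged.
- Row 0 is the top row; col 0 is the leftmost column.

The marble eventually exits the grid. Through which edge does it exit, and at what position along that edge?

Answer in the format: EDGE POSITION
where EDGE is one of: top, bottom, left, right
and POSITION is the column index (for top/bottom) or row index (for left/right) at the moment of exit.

Step 1: enter (9,2), '.' pass, move up to (8,2)
Step 2: enter (8,2), '.' pass, move up to (7,2)
Step 3: enter (7,2), '.' pass, move up to (6,2)
Step 4: enter (6,2), '.' pass, move up to (5,2)
Step 5: enter (5,2), '.' pass, move up to (4,2)
Step 6: enter (4,2), '.' pass, move up to (3,2)
Step 7: enter (3,2), '.' pass, move up to (2,2)
Step 8: enter (2,2), '.' pass, move up to (1,2)
Step 9: enter (1,2), '.' pass, move up to (0,2)
Step 10: enter (0,2), '.' pass, move up to (-1,2)
Step 11: at (-1,2) — EXIT via top edge, pos 2

Answer: top 2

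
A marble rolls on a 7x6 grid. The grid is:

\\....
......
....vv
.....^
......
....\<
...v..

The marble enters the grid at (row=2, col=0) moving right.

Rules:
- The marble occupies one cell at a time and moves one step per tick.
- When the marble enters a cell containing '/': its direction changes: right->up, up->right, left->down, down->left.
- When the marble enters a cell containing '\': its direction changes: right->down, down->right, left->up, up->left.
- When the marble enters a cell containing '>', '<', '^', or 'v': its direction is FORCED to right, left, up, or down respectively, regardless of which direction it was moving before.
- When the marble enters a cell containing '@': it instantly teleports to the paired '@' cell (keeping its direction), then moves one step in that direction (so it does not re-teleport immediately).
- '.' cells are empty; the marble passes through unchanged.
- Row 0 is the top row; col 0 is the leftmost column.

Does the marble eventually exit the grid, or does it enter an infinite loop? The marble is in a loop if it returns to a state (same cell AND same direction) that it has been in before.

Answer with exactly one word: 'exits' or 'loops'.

Step 1: enter (2,0), '.' pass, move right to (2,1)
Step 2: enter (2,1), '.' pass, move right to (2,2)
Step 3: enter (2,2), '.' pass, move right to (2,3)
Step 4: enter (2,3), '.' pass, move right to (2,4)
Step 5: enter (2,4), 'v' forces right->down, move down to (3,4)
Step 6: enter (3,4), '.' pass, move down to (4,4)
Step 7: enter (4,4), '.' pass, move down to (5,4)
Step 8: enter (5,4), '\' deflects down->right, move right to (5,5)
Step 9: enter (5,5), '<' forces right->left, move left to (5,4)
Step 10: enter (5,4), '\' deflects left->up, move up to (4,4)
Step 11: enter (4,4), '.' pass, move up to (3,4)
Step 12: enter (3,4), '.' pass, move up to (2,4)
Step 13: enter (2,4), 'v' forces up->down, move down to (3,4)
Step 14: at (3,4) dir=down — LOOP DETECTED (seen before)

Answer: loops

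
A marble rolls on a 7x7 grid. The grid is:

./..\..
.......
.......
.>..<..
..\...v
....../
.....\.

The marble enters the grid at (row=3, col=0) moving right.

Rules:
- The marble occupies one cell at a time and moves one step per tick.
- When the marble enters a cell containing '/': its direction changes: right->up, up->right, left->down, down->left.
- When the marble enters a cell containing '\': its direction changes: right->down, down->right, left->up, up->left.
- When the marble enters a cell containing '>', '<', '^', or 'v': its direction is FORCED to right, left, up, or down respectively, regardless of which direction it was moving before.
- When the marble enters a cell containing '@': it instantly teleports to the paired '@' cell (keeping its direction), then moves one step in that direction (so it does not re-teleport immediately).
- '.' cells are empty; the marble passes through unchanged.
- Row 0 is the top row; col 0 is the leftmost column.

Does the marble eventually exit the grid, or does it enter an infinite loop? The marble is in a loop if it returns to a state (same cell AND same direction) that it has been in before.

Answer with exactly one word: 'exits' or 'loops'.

Answer: loops

Derivation:
Step 1: enter (3,0), '.' pass, move right to (3,1)
Step 2: enter (3,1), '>' forces right->right, move right to (3,2)
Step 3: enter (3,2), '.' pass, move right to (3,3)
Step 4: enter (3,3), '.' pass, move right to (3,4)
Step 5: enter (3,4), '<' forces right->left, move left to (3,3)
Step 6: enter (3,3), '.' pass, move left to (3,2)
Step 7: enter (3,2), '.' pass, move left to (3,1)
Step 8: enter (3,1), '>' forces left->right, move right to (3,2)
Step 9: at (3,2) dir=right — LOOP DETECTED (seen before)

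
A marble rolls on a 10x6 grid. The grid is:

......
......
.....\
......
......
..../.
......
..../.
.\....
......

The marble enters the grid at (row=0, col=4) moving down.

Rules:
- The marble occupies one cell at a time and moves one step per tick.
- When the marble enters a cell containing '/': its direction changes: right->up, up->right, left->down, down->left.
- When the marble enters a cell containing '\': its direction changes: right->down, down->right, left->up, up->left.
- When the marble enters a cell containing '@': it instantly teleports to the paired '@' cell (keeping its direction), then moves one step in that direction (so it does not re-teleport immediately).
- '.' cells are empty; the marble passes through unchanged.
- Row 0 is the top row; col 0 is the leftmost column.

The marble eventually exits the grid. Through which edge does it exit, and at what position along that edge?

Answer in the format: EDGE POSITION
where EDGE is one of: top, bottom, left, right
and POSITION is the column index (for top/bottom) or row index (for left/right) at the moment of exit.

Step 1: enter (0,4), '.' pass, move down to (1,4)
Step 2: enter (1,4), '.' pass, move down to (2,4)
Step 3: enter (2,4), '.' pass, move down to (3,4)
Step 4: enter (3,4), '.' pass, move down to (4,4)
Step 5: enter (4,4), '.' pass, move down to (5,4)
Step 6: enter (5,4), '/' deflects down->left, move left to (5,3)
Step 7: enter (5,3), '.' pass, move left to (5,2)
Step 8: enter (5,2), '.' pass, move left to (5,1)
Step 9: enter (5,1), '.' pass, move left to (5,0)
Step 10: enter (5,0), '.' pass, move left to (5,-1)
Step 11: at (5,-1) — EXIT via left edge, pos 5

Answer: left 5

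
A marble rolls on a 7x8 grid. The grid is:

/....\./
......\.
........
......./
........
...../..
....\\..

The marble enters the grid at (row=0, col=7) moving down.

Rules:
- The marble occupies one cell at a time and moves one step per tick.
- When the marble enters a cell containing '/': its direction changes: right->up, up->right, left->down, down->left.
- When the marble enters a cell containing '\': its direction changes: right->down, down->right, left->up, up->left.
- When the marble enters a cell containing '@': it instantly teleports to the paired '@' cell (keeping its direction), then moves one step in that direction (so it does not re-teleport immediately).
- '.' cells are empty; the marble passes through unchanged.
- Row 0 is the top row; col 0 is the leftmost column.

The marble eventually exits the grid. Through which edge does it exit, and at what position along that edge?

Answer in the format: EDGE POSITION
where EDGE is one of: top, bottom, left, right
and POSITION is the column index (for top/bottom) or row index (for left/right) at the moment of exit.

Step 1: enter (0,7), '/' deflects down->left, move left to (0,6)
Step 2: enter (0,6), '.' pass, move left to (0,5)
Step 3: enter (0,5), '\' deflects left->up, move up to (-1,5)
Step 4: at (-1,5) — EXIT via top edge, pos 5

Answer: top 5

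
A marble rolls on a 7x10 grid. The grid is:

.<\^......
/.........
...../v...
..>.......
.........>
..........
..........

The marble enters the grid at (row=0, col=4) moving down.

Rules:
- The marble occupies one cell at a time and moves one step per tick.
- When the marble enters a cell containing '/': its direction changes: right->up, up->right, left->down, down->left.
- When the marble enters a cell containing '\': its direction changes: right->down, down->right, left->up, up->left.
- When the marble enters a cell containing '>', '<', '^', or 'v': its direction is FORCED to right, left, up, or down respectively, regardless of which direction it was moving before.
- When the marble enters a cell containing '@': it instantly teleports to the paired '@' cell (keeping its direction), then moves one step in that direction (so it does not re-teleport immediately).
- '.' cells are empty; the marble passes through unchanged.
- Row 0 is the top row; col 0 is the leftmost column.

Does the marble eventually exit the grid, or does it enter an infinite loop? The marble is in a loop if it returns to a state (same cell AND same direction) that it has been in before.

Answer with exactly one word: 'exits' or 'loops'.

Step 1: enter (0,4), '.' pass, move down to (1,4)
Step 2: enter (1,4), '.' pass, move down to (2,4)
Step 3: enter (2,4), '.' pass, move down to (3,4)
Step 4: enter (3,4), '.' pass, move down to (4,4)
Step 5: enter (4,4), '.' pass, move down to (5,4)
Step 6: enter (5,4), '.' pass, move down to (6,4)
Step 7: enter (6,4), '.' pass, move down to (7,4)
Step 8: at (7,4) — EXIT via bottom edge, pos 4

Answer: exits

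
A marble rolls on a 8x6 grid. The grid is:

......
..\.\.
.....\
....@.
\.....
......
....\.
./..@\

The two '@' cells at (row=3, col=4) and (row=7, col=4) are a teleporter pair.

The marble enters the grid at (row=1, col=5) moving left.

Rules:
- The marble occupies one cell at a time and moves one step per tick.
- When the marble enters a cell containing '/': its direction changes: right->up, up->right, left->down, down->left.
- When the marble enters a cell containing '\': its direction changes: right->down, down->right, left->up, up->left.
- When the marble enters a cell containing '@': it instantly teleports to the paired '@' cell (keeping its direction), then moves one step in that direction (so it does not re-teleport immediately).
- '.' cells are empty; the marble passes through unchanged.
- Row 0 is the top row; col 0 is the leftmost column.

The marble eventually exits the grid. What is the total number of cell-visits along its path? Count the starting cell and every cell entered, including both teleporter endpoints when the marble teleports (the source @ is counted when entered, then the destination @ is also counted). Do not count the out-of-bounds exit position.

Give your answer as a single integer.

Answer: 3

Derivation:
Step 1: enter (1,5), '.' pass, move left to (1,4)
Step 2: enter (1,4), '\' deflects left->up, move up to (0,4)
Step 3: enter (0,4), '.' pass, move up to (-1,4)
Step 4: at (-1,4) — EXIT via top edge, pos 4
Path length (cell visits): 3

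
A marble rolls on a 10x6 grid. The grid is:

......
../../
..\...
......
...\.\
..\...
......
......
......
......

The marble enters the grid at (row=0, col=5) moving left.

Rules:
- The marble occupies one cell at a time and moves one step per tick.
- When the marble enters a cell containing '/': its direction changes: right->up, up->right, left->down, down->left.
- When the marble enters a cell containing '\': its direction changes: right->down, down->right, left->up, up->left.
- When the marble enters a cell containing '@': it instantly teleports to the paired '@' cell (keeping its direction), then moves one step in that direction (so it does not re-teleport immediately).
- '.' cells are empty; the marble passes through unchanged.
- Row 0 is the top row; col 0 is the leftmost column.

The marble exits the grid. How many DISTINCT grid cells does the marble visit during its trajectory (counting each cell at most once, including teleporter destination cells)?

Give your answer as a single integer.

Answer: 6

Derivation:
Step 1: enter (0,5), '.' pass, move left to (0,4)
Step 2: enter (0,4), '.' pass, move left to (0,3)
Step 3: enter (0,3), '.' pass, move left to (0,2)
Step 4: enter (0,2), '.' pass, move left to (0,1)
Step 5: enter (0,1), '.' pass, move left to (0,0)
Step 6: enter (0,0), '.' pass, move left to (0,-1)
Step 7: at (0,-1) — EXIT via left edge, pos 0
Distinct cells visited: 6 (path length 6)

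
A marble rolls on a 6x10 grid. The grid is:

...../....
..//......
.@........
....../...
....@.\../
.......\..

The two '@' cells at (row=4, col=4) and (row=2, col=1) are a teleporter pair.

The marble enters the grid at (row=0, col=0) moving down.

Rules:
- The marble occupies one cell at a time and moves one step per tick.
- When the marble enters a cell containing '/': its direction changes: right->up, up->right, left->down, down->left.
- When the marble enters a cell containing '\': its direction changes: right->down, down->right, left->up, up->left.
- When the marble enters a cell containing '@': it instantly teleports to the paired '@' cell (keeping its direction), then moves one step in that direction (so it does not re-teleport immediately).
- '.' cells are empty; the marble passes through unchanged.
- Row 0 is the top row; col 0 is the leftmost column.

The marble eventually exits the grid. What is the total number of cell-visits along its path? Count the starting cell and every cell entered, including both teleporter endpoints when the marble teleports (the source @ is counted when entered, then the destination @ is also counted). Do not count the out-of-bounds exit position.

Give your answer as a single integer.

Answer: 6

Derivation:
Step 1: enter (0,0), '.' pass, move down to (1,0)
Step 2: enter (1,0), '.' pass, move down to (2,0)
Step 3: enter (2,0), '.' pass, move down to (3,0)
Step 4: enter (3,0), '.' pass, move down to (4,0)
Step 5: enter (4,0), '.' pass, move down to (5,0)
Step 6: enter (5,0), '.' pass, move down to (6,0)
Step 7: at (6,0) — EXIT via bottom edge, pos 0
Path length (cell visits): 6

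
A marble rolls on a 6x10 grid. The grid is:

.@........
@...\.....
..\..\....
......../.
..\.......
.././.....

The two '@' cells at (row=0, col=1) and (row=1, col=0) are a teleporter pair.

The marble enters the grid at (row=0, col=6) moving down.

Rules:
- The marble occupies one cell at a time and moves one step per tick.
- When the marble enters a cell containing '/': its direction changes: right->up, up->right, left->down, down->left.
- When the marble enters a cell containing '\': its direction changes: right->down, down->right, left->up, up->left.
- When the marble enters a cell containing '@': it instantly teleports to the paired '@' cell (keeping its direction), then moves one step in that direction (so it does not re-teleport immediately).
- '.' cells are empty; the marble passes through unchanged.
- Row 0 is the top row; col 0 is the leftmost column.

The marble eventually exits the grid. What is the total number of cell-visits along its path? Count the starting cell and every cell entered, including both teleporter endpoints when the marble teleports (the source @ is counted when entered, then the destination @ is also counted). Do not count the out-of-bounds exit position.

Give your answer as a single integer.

Step 1: enter (0,6), '.' pass, move down to (1,6)
Step 2: enter (1,6), '.' pass, move down to (2,6)
Step 3: enter (2,6), '.' pass, move down to (3,6)
Step 4: enter (3,6), '.' pass, move down to (4,6)
Step 5: enter (4,6), '.' pass, move down to (5,6)
Step 6: enter (5,6), '.' pass, move down to (6,6)
Step 7: at (6,6) — EXIT via bottom edge, pos 6
Path length (cell visits): 6

Answer: 6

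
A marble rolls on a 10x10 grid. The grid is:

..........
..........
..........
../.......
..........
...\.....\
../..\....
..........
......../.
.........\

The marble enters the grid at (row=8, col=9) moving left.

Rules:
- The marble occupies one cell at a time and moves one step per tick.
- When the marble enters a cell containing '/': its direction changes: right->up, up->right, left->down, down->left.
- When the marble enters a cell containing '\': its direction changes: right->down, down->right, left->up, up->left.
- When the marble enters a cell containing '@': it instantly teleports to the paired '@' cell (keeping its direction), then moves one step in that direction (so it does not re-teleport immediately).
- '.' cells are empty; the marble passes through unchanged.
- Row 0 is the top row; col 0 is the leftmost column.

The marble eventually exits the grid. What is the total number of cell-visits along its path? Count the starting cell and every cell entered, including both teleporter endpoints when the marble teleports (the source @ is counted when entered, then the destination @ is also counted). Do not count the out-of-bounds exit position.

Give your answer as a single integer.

Answer: 3

Derivation:
Step 1: enter (8,9), '.' pass, move left to (8,8)
Step 2: enter (8,8), '/' deflects left->down, move down to (9,8)
Step 3: enter (9,8), '.' pass, move down to (10,8)
Step 4: at (10,8) — EXIT via bottom edge, pos 8
Path length (cell visits): 3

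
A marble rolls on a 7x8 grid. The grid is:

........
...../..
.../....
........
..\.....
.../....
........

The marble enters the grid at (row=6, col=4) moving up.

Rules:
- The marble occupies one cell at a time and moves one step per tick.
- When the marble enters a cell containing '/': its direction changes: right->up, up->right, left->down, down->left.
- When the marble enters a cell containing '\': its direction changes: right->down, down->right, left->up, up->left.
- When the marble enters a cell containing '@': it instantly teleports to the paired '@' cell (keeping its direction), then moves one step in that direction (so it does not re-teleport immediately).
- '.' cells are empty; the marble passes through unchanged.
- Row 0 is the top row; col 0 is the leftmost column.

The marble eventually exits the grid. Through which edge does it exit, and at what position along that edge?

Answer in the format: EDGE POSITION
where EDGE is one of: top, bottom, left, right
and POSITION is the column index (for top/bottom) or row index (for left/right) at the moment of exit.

Answer: top 4

Derivation:
Step 1: enter (6,4), '.' pass, move up to (5,4)
Step 2: enter (5,4), '.' pass, move up to (4,4)
Step 3: enter (4,4), '.' pass, move up to (3,4)
Step 4: enter (3,4), '.' pass, move up to (2,4)
Step 5: enter (2,4), '.' pass, move up to (1,4)
Step 6: enter (1,4), '.' pass, move up to (0,4)
Step 7: enter (0,4), '.' pass, move up to (-1,4)
Step 8: at (-1,4) — EXIT via top edge, pos 4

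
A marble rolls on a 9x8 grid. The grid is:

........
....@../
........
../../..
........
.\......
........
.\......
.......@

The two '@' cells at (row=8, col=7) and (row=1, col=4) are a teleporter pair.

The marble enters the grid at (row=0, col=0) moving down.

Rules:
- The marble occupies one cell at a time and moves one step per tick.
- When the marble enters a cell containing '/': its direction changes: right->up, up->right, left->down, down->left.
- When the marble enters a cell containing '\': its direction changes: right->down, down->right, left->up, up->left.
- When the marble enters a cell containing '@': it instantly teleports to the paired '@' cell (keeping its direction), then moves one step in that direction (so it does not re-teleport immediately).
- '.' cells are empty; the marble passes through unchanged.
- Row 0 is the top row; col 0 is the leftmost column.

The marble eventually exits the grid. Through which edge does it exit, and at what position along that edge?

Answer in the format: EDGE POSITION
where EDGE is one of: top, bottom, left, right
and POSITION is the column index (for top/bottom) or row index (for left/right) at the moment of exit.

Answer: bottom 0

Derivation:
Step 1: enter (0,0), '.' pass, move down to (1,0)
Step 2: enter (1,0), '.' pass, move down to (2,0)
Step 3: enter (2,0), '.' pass, move down to (3,0)
Step 4: enter (3,0), '.' pass, move down to (4,0)
Step 5: enter (4,0), '.' pass, move down to (5,0)
Step 6: enter (5,0), '.' pass, move down to (6,0)
Step 7: enter (6,0), '.' pass, move down to (7,0)
Step 8: enter (7,0), '.' pass, move down to (8,0)
Step 9: enter (8,0), '.' pass, move down to (9,0)
Step 10: at (9,0) — EXIT via bottom edge, pos 0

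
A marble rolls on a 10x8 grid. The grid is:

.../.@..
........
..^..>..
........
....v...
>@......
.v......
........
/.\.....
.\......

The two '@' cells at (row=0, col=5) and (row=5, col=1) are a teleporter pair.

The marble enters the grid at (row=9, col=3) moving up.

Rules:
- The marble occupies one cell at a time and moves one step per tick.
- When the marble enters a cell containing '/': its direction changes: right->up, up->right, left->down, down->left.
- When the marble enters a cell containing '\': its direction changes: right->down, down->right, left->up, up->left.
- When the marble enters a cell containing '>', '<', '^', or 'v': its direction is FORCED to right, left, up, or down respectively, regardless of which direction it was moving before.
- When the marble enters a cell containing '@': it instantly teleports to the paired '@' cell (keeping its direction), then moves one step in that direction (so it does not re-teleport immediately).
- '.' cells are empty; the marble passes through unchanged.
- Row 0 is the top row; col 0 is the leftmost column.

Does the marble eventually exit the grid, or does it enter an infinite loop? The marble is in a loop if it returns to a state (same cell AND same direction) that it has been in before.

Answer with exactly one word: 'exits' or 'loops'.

Step 1: enter (9,3), '.' pass, move up to (8,3)
Step 2: enter (8,3), '.' pass, move up to (7,3)
Step 3: enter (7,3), '.' pass, move up to (6,3)
Step 4: enter (6,3), '.' pass, move up to (5,3)
Step 5: enter (5,3), '.' pass, move up to (4,3)
Step 6: enter (4,3), '.' pass, move up to (3,3)
Step 7: enter (3,3), '.' pass, move up to (2,3)
Step 8: enter (2,3), '.' pass, move up to (1,3)
Step 9: enter (1,3), '.' pass, move up to (0,3)
Step 10: enter (0,3), '/' deflects up->right, move right to (0,4)
Step 11: enter (0,4), '.' pass, move right to (0,5)
Step 12: enter (0,5), '@' teleport (0,5)->(5,1), also enter (5,1), move right to (5,2)
Step 13: enter (5,2), '.' pass, move right to (5,3)
Step 14: enter (5,3), '.' pass, move right to (5,4)
Step 15: enter (5,4), '.' pass, move right to (5,5)
Step 16: enter (5,5), '.' pass, move right to (5,6)
Step 17: enter (5,6), '.' pass, move right to (5,7)
Step 18: enter (5,7), '.' pass, move right to (5,8)
Step 19: at (5,8) — EXIT via right edge, pos 5

Answer: exits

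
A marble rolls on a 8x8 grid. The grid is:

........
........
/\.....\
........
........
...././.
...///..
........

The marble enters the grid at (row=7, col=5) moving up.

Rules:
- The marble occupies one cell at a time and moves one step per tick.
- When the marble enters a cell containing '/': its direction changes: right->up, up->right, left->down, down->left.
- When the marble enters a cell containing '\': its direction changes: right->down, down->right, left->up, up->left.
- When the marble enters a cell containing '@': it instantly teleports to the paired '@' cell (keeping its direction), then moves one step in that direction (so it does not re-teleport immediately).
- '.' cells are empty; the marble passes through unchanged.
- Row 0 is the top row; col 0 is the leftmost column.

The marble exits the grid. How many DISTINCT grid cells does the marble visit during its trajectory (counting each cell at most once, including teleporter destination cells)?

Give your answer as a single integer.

Answer: 4

Derivation:
Step 1: enter (7,5), '.' pass, move up to (6,5)
Step 2: enter (6,5), '/' deflects up->right, move right to (6,6)
Step 3: enter (6,6), '.' pass, move right to (6,7)
Step 4: enter (6,7), '.' pass, move right to (6,8)
Step 5: at (6,8) — EXIT via right edge, pos 6
Distinct cells visited: 4 (path length 4)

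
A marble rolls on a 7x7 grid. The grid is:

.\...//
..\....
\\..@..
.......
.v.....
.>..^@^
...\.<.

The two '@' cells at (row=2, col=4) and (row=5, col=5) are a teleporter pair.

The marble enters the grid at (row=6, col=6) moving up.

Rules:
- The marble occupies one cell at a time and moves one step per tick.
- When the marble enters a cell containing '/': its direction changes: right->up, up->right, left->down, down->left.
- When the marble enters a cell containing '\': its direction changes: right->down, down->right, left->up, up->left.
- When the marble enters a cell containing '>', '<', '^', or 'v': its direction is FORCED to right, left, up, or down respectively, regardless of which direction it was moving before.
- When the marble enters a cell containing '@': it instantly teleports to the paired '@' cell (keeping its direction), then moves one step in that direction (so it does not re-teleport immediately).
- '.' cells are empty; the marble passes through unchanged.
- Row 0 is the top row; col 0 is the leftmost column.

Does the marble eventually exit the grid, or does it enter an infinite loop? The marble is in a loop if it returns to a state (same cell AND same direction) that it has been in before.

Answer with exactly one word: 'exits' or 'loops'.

Step 1: enter (6,6), '.' pass, move up to (5,6)
Step 2: enter (5,6), '^' forces up->up, move up to (4,6)
Step 3: enter (4,6), '.' pass, move up to (3,6)
Step 4: enter (3,6), '.' pass, move up to (2,6)
Step 5: enter (2,6), '.' pass, move up to (1,6)
Step 6: enter (1,6), '.' pass, move up to (0,6)
Step 7: enter (0,6), '/' deflects up->right, move right to (0,7)
Step 8: at (0,7) — EXIT via right edge, pos 0

Answer: exits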